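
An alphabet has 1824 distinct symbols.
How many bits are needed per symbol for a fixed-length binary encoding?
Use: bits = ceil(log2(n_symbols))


log2(1824) = 10.8329
Bracket: 2^10 = 1024 < 1824 <= 2^11 = 2048
So ceil(log2(1824)) = 11

bits = ceil(log2(1824)) = ceil(10.8329) = 11 bits


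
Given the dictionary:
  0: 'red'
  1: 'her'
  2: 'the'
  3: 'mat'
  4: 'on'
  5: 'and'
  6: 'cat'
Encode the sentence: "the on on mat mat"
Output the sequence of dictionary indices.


Look up each word in the dictionary:
  'the' -> 2
  'on' -> 4
  'on' -> 4
  'mat' -> 3
  'mat' -> 3

Encoded: [2, 4, 4, 3, 3]


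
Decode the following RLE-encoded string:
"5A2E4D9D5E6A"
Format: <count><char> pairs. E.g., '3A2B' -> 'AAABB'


Expanding each <count><char> pair:
  5A -> 'AAAAA'
  2E -> 'EE'
  4D -> 'DDDD'
  9D -> 'DDDDDDDDD'
  5E -> 'EEEEE'
  6A -> 'AAAAAA'

Decoded = AAAAAEEDDDDDDDDDDDDDEEEEEAAAAAA


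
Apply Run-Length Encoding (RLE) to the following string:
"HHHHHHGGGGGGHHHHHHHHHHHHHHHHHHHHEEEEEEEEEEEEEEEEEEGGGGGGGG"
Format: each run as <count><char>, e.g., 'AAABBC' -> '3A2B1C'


Scanning runs left to right:
  i=0: run of 'H' x 6 -> '6H'
  i=6: run of 'G' x 6 -> '6G'
  i=12: run of 'H' x 20 -> '20H'
  i=32: run of 'E' x 18 -> '18E'
  i=50: run of 'G' x 8 -> '8G'

RLE = 6H6G20H18E8G


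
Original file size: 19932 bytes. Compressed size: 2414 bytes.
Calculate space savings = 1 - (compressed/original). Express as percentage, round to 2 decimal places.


ratio = compressed/original = 2414/19932 = 0.121112
savings = 1 - ratio = 1 - 0.121112 = 0.878888
as a percentage: 0.878888 * 100 = 87.89%

Space savings = 1 - 2414/19932 = 87.89%


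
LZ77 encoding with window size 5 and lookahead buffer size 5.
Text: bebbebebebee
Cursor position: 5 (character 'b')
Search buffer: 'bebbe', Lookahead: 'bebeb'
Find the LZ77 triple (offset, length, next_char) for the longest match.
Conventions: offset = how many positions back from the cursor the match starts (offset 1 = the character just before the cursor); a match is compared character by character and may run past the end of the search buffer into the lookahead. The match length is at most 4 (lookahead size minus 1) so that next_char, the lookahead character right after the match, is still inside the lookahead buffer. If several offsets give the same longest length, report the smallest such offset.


Try each offset into the search buffer:
  offset=1 (pos 4, char 'e'): match length 0
  offset=2 (pos 3, char 'b'): match length 4
  offset=3 (pos 2, char 'b'): match length 1
  offset=4 (pos 1, char 'e'): match length 0
  offset=5 (pos 0, char 'b'): match length 3
Longest match has length 4 at offset 2.
next_char = character at position 5 + 4 = 9 -> 'b'

Best match: offset=2, length=4 (matching 'bebe' starting at position 3)
LZ77 triple: (2, 4, 'b')


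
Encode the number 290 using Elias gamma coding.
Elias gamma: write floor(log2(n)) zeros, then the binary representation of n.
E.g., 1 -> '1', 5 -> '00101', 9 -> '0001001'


num_bits = floor(log2(290)) + 1 = 9
leading_zeros = num_bits - 1 = 8
binary(290) = 100100010

Elias gamma(290) = '00000000' + '100100010' = 00000000100100010 (17 bits)


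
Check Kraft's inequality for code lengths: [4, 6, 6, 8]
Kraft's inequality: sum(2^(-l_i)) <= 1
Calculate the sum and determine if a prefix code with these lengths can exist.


Sum = 2^(-4) + 2^(-6) + 2^(-6) + 2^(-8)
    = 0.0625 + 0.015625 + 0.015625 + 0.00390625
    = 25/256 = 0.09765625
Since 0.09765625 <= 1, Kraft's inequality IS satisfied.
A prefix code with these lengths CAN exist.

Kraft sum = 0.09765625. Satisfied.


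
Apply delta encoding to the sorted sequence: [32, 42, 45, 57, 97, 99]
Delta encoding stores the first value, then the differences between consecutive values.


First value: 32
Deltas:
  42 - 32 = 10
  45 - 42 = 3
  57 - 45 = 12
  97 - 57 = 40
  99 - 97 = 2


Delta encoded: [32, 10, 3, 12, 40, 2]


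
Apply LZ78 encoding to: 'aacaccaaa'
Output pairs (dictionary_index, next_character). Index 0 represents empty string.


LZ78 encoding steps:
Dictionary: {0: ''}
Step 1: w='' (idx 0), next='a' -> output (0, 'a'), add 'a' as idx 1
Step 2: w='a' (idx 1), next='c' -> output (1, 'c'), add 'ac' as idx 2
Step 3: w='ac' (idx 2), next='c' -> output (2, 'c'), add 'acc' as idx 3
Step 4: w='a' (idx 1), next='a' -> output (1, 'a'), add 'aa' as idx 4
Step 5: w='a' (idx 1), end of input -> output (1, '')


Encoded: [(0, 'a'), (1, 'c'), (2, 'c'), (1, 'a'), (1, '')]


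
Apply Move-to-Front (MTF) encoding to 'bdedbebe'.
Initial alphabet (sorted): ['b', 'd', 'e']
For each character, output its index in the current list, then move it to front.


MTF encoding:
'b': index 0 in ['b', 'd', 'e'] -> ['b', 'd', 'e']
'd': index 1 in ['b', 'd', 'e'] -> ['d', 'b', 'e']
'e': index 2 in ['d', 'b', 'e'] -> ['e', 'd', 'b']
'd': index 1 in ['e', 'd', 'b'] -> ['d', 'e', 'b']
'b': index 2 in ['d', 'e', 'b'] -> ['b', 'd', 'e']
'e': index 2 in ['b', 'd', 'e'] -> ['e', 'b', 'd']
'b': index 1 in ['e', 'b', 'd'] -> ['b', 'e', 'd']
'e': index 1 in ['b', 'e', 'd'] -> ['e', 'b', 'd']


Output: [0, 1, 2, 1, 2, 2, 1, 1]


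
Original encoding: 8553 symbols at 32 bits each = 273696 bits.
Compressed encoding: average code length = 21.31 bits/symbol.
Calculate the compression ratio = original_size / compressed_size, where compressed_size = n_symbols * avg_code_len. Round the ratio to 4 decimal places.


original_size = n_symbols * orig_bits = 8553 * 32 = 273696 bits
compressed_size = n_symbols * avg_code_len = 8553 * 21.31 = 182264.43 bits
ratio = original_size / compressed_size = 273696 / 182264.43 = 1.5016

Compression ratio = 1.5016


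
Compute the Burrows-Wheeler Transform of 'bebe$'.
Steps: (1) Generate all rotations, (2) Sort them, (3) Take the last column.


Rotations (sorted):
  0: $bebe -> last char: e
  1: be$be -> last char: e
  2: bebe$ -> last char: $
  3: e$beb -> last char: b
  4: ebe$b -> last char: b


BWT = ee$bb


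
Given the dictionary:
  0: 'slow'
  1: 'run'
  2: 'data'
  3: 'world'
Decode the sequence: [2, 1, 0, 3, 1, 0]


Look up each index in the dictionary:
  2 -> 'data'
  1 -> 'run'
  0 -> 'slow'
  3 -> 'world'
  1 -> 'run'
  0 -> 'slow'

Decoded: "data run slow world run slow"


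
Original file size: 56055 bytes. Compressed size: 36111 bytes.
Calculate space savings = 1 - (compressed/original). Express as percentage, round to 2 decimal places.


ratio = compressed/original = 36111/56055 = 0.644207
savings = 1 - ratio = 1 - 0.644207 = 0.355793
as a percentage: 0.355793 * 100 = 35.58%

Space savings = 1 - 36111/56055 = 35.58%


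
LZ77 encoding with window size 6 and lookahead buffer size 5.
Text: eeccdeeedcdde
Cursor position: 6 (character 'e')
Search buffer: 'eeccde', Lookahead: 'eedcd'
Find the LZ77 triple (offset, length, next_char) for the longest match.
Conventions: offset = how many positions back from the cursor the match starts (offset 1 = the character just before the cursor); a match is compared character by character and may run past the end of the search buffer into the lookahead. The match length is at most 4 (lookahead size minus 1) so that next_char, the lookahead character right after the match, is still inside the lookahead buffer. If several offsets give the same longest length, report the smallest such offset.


Try each offset into the search buffer:
  offset=1 (pos 5, char 'e'): match length 2
  offset=2 (pos 4, char 'd'): match length 0
  offset=3 (pos 3, char 'c'): match length 0
  offset=4 (pos 2, char 'c'): match length 0
  offset=5 (pos 1, char 'e'): match length 1
  offset=6 (pos 0, char 'e'): match length 2
Longest match has length 2, found at offsets 1, 6; take the smallest, offset 1.
next_char = character at position 6 + 2 = 8 -> 'd'

Best match: offset=1, length=2 (matching 'ee' starting at position 5)
LZ77 triple: (1, 2, 'd')


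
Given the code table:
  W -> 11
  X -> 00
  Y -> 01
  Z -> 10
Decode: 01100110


Decoding:
01 -> Y
10 -> Z
01 -> Y
10 -> Z


Result: YZYZ


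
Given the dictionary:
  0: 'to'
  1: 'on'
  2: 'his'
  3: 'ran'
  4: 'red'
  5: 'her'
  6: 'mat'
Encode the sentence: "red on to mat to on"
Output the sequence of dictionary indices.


Look up each word in the dictionary:
  'red' -> 4
  'on' -> 1
  'to' -> 0
  'mat' -> 6
  'to' -> 0
  'on' -> 1

Encoded: [4, 1, 0, 6, 0, 1]


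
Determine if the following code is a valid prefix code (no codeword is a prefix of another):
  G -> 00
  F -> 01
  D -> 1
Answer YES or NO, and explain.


Checking each pair (does one codeword prefix another?):
  G='00' vs F='01': no prefix
  G='00' vs D='1': no prefix
  F='01' vs G='00': no prefix
  F='01' vs D='1': no prefix
  D='1' vs G='00': no prefix
  D='1' vs F='01': no prefix
No violation found over all pairs.

YES -- this is a valid prefix code. No codeword is a prefix of any other codeword.


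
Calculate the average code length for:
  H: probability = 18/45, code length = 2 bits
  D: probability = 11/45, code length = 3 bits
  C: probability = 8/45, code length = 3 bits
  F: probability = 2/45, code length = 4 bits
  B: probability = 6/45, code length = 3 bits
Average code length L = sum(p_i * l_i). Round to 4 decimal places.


Weighted contributions p_i * l_i:
  H: (18/45) * 2 = 36/45
  D: (11/45) * 3 = 33/45
  C: (8/45) * 3 = 24/45
  F: (2/45) * 4 = 8/45
  B: (6/45) * 3 = 18/45
Sum = (36 + 33 + 24 + 8 + 18)/45 = 119/45

L = 119/45 = 2.6444 bits/symbol


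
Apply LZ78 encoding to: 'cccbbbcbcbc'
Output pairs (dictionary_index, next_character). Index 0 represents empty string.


LZ78 encoding steps:
Dictionary: {0: ''}
Step 1: w='' (idx 0), next='c' -> output (0, 'c'), add 'c' as idx 1
Step 2: w='c' (idx 1), next='c' -> output (1, 'c'), add 'cc' as idx 2
Step 3: w='' (idx 0), next='b' -> output (0, 'b'), add 'b' as idx 3
Step 4: w='b' (idx 3), next='b' -> output (3, 'b'), add 'bb' as idx 4
Step 5: w='c' (idx 1), next='b' -> output (1, 'b'), add 'cb' as idx 5
Step 6: w='cb' (idx 5), next='c' -> output (5, 'c'), add 'cbc' as idx 6


Encoded: [(0, 'c'), (1, 'c'), (0, 'b'), (3, 'b'), (1, 'b'), (5, 'c')]


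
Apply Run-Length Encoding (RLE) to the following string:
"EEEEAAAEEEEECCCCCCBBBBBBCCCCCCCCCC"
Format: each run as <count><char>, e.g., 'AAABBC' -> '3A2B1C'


Scanning runs left to right:
  i=0: run of 'E' x 4 -> '4E'
  i=4: run of 'A' x 3 -> '3A'
  i=7: run of 'E' x 5 -> '5E'
  i=12: run of 'C' x 6 -> '6C'
  i=18: run of 'B' x 6 -> '6B'
  i=24: run of 'C' x 10 -> '10C'

RLE = 4E3A5E6C6B10C


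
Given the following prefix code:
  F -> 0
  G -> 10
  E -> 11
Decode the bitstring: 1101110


Decoding step by step:
Bits 11 -> E
Bits 0 -> F
Bits 11 -> E
Bits 10 -> G


Decoded message: EFEG


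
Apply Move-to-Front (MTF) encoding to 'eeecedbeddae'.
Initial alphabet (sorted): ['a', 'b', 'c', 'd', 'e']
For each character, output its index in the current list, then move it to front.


MTF encoding:
'e': index 4 in ['a', 'b', 'c', 'd', 'e'] -> ['e', 'a', 'b', 'c', 'd']
'e': index 0 in ['e', 'a', 'b', 'c', 'd'] -> ['e', 'a', 'b', 'c', 'd']
'e': index 0 in ['e', 'a', 'b', 'c', 'd'] -> ['e', 'a', 'b', 'c', 'd']
'c': index 3 in ['e', 'a', 'b', 'c', 'd'] -> ['c', 'e', 'a', 'b', 'd']
'e': index 1 in ['c', 'e', 'a', 'b', 'd'] -> ['e', 'c', 'a', 'b', 'd']
'd': index 4 in ['e', 'c', 'a', 'b', 'd'] -> ['d', 'e', 'c', 'a', 'b']
'b': index 4 in ['d', 'e', 'c', 'a', 'b'] -> ['b', 'd', 'e', 'c', 'a']
'e': index 2 in ['b', 'd', 'e', 'c', 'a'] -> ['e', 'b', 'd', 'c', 'a']
'd': index 2 in ['e', 'b', 'd', 'c', 'a'] -> ['d', 'e', 'b', 'c', 'a']
'd': index 0 in ['d', 'e', 'b', 'c', 'a'] -> ['d', 'e', 'b', 'c', 'a']
'a': index 4 in ['d', 'e', 'b', 'c', 'a'] -> ['a', 'd', 'e', 'b', 'c']
'e': index 2 in ['a', 'd', 'e', 'b', 'c'] -> ['e', 'a', 'd', 'b', 'c']


Output: [4, 0, 0, 3, 1, 4, 4, 2, 2, 0, 4, 2]


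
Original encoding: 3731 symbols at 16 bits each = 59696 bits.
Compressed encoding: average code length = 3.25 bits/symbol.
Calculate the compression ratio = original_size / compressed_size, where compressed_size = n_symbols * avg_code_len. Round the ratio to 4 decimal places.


original_size = n_symbols * orig_bits = 3731 * 16 = 59696 bits
compressed_size = n_symbols * avg_code_len = 3731 * 3.25 = 12125.75 bits
ratio = original_size / compressed_size = 59696 / 12125.75 = 4.9231

Compression ratio = 4.9231


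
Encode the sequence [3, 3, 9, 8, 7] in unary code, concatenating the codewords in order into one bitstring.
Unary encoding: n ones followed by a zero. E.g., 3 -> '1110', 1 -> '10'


Encode each number as n ones followed by a terminating 0:
  3 -> 1110 (4 bits)
  3 -> 1110 (4 bits)
  9 -> 1111111110 (10 bits)
  8 -> 111111110 (9 bits)
  7 -> 11111110 (8 bits)
Total length = 4 + 4 + 10 + 9 + 8 = 35 bits.

Unary([3, 3, 9, 8, 7]) = 11101110111111111011111111011111110 (35 bits)


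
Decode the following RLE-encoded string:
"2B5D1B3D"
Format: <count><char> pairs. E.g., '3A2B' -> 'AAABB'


Expanding each <count><char> pair:
  2B -> 'BB'
  5D -> 'DDDDD'
  1B -> 'B'
  3D -> 'DDD'

Decoded = BBDDDDDBDDD


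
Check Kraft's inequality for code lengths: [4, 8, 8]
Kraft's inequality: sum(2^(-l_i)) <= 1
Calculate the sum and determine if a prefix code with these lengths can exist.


Sum = 2^(-4) + 2^(-8) + 2^(-8)
    = 0.0625 + 0.00390625 + 0.00390625
    = 18/256 = 0.0703125
Since 0.0703125 <= 1, Kraft's inequality IS satisfied.
A prefix code with these lengths CAN exist.

Kraft sum = 0.0703125. Satisfied.


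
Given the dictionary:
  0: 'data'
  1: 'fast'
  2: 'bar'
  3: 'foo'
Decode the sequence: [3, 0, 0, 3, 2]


Look up each index in the dictionary:
  3 -> 'foo'
  0 -> 'data'
  0 -> 'data'
  3 -> 'foo'
  2 -> 'bar'

Decoded: "foo data data foo bar"


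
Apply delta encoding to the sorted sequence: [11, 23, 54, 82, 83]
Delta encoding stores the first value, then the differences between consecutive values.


First value: 11
Deltas:
  23 - 11 = 12
  54 - 23 = 31
  82 - 54 = 28
  83 - 82 = 1


Delta encoded: [11, 12, 31, 28, 1]


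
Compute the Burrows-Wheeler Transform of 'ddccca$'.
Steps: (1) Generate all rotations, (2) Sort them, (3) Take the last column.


Rotations (sorted):
  0: $ddccca -> last char: a
  1: a$ddccc -> last char: c
  2: ca$ddcc -> last char: c
  3: cca$ddc -> last char: c
  4: ccca$dd -> last char: d
  5: dccca$d -> last char: d
  6: ddccca$ -> last char: $


BWT = acccdd$


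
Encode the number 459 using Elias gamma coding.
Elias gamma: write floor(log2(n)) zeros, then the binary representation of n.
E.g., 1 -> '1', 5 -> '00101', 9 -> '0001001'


num_bits = floor(log2(459)) + 1 = 9
leading_zeros = num_bits - 1 = 8
binary(459) = 111001011

Elias gamma(459) = '00000000' + '111001011' = 00000000111001011 (17 bits)


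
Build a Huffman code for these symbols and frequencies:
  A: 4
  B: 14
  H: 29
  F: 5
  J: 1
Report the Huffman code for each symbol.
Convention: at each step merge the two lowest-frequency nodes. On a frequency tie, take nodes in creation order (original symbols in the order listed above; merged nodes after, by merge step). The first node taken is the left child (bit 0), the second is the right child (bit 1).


Huffman tree construction:
Step 1: Merge J(1) + A(4) = 5
Step 2: Merge F(5) + (J+A)(5) = 10
Step 3: Merge (F+(J+A))(10) + B(14) = 24
Step 4: Merge ((F+(J+A))+B)(24) + H(29) = 53
Read each symbol's code off the tree from the root (left child = 0, right child = 1).

Codes:
  A: 0011 (length 4)
  B: 01 (length 2)
  H: 1 (length 1)
  F: 000 (length 3)
  J: 0010 (length 4)
Average code length: 92/53 = 1.7358 bits/symbol


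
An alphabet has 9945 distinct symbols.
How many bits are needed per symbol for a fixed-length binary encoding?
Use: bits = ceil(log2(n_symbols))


log2(9945) = 13.2798
Bracket: 2^13 = 8192 < 9945 <= 2^14 = 16384
So ceil(log2(9945)) = 14

bits = ceil(log2(9945)) = ceil(13.2798) = 14 bits


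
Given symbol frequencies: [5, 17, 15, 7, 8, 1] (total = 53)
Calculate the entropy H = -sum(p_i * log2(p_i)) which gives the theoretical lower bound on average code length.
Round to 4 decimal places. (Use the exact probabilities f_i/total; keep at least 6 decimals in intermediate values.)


Per-symbol terms -p_i * log2(p_i) with p_i = f_i/53:
  p = 5/53 = 0.094340: log2(p) = -3.405992, -p*log2(p) = 0.321320
  p = 17/53 = 0.320755: log2(p) = -1.640458, -p*log2(p) = 0.526185
  p = 15/53 = 0.283019: log2(p) = -1.821030, -p*log2(p) = 0.515386
  p = 7/53 = 0.132075: log2(p) = -2.920566, -p*log2(p) = 0.385735
  p = 8/53 = 0.150943: log2(p) = -2.727920, -p*log2(p) = 0.411762
  p = 1/53 = 0.018868: log2(p) = -5.727920, -p*log2(p) = 0.108074
H = 0.321320 + 0.526185 + 0.515386 + 0.385735 + 0.411762 + 0.108074 = 2.268462

H = 2.2685 bits/symbol


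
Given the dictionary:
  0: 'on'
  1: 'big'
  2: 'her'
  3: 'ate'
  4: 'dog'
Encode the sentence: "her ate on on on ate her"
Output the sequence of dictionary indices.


Look up each word in the dictionary:
  'her' -> 2
  'ate' -> 3
  'on' -> 0
  'on' -> 0
  'on' -> 0
  'ate' -> 3
  'her' -> 2

Encoded: [2, 3, 0, 0, 0, 3, 2]


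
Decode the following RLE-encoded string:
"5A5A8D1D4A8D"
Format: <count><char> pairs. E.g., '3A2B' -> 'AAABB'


Expanding each <count><char> pair:
  5A -> 'AAAAA'
  5A -> 'AAAAA'
  8D -> 'DDDDDDDD'
  1D -> 'D'
  4A -> 'AAAA'
  8D -> 'DDDDDDDD'

Decoded = AAAAAAAAAADDDDDDDDDAAAADDDDDDDD


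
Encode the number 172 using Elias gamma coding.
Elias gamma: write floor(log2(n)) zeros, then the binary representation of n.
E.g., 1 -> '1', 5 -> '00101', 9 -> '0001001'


num_bits = floor(log2(172)) + 1 = 8
leading_zeros = num_bits - 1 = 7
binary(172) = 10101100

Elias gamma(172) = '0000000' + '10101100' = 000000010101100 (15 bits)


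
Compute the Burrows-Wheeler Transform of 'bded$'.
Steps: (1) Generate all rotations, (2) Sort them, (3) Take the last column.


Rotations (sorted):
  0: $bded -> last char: d
  1: bded$ -> last char: $
  2: d$bde -> last char: e
  3: ded$b -> last char: b
  4: ed$bd -> last char: d


BWT = d$ebd


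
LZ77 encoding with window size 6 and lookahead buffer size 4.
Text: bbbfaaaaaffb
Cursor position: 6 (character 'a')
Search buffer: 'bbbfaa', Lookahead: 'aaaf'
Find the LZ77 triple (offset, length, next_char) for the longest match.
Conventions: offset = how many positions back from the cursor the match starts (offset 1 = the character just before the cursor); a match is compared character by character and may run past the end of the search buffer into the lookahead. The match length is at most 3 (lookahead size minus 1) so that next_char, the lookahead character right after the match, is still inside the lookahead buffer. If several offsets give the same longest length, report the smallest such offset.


Try each offset into the search buffer:
  offset=1 (pos 5, char 'a'): match length 3
  offset=2 (pos 4, char 'a'): match length 3
  offset=3 (pos 3, char 'f'): match length 0
  offset=4 (pos 2, char 'b'): match length 0
  offset=5 (pos 1, char 'b'): match length 0
  offset=6 (pos 0, char 'b'): match length 0
Longest match has length 3, found at offsets 1, 2; take the smallest, offset 1.
next_char = character at position 6 + 3 = 9 -> 'f'

Best match: offset=1, length=3 (matching 'aaa' starting at position 5)
LZ77 triple: (1, 3, 'f')


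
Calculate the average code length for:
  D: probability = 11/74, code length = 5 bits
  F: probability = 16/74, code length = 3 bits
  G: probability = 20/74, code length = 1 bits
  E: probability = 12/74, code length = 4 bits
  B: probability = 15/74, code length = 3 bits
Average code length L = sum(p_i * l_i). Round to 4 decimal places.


Weighted contributions p_i * l_i:
  D: (11/74) * 5 = 55/74
  F: (16/74) * 3 = 48/74
  G: (20/74) * 1 = 20/74
  E: (12/74) * 4 = 48/74
  B: (15/74) * 3 = 45/74
Sum = (55 + 48 + 20 + 48 + 45)/74 = 216/74

L = 216/74 = 2.9189 bits/symbol


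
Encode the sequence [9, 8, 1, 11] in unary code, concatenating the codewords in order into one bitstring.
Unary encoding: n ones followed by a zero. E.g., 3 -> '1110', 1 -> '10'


Encode each number as n ones followed by a terminating 0:
  9 -> 1111111110 (10 bits)
  8 -> 111111110 (9 bits)
  1 -> 10 (2 bits)
  11 -> 111111111110 (12 bits)
Total length = 10 + 9 + 2 + 12 = 33 bits.

Unary([9, 8, 1, 11]) = 111111111011111111010111111111110 (33 bits)


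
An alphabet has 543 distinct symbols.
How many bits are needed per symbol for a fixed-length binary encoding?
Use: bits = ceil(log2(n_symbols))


log2(543) = 9.0848
Bracket: 2^9 = 512 < 543 <= 2^10 = 1024
So ceil(log2(543)) = 10

bits = ceil(log2(543)) = ceil(9.0848) = 10 bits


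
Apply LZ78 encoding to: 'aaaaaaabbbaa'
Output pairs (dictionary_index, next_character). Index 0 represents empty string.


LZ78 encoding steps:
Dictionary: {0: ''}
Step 1: w='' (idx 0), next='a' -> output (0, 'a'), add 'a' as idx 1
Step 2: w='a' (idx 1), next='a' -> output (1, 'a'), add 'aa' as idx 2
Step 3: w='aa' (idx 2), next='a' -> output (2, 'a'), add 'aaa' as idx 3
Step 4: w='a' (idx 1), next='b' -> output (1, 'b'), add 'ab' as idx 4
Step 5: w='' (idx 0), next='b' -> output (0, 'b'), add 'b' as idx 5
Step 6: w='b' (idx 5), next='a' -> output (5, 'a'), add 'ba' as idx 6
Step 7: w='a' (idx 1), end of input -> output (1, '')


Encoded: [(0, 'a'), (1, 'a'), (2, 'a'), (1, 'b'), (0, 'b'), (5, 'a'), (1, '')]


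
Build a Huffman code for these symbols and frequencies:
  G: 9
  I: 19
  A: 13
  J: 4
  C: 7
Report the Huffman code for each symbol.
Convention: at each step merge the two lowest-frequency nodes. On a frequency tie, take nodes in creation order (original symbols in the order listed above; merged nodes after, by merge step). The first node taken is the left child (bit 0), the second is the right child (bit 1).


Huffman tree construction:
Step 1: Merge J(4) + C(7) = 11
Step 2: Merge G(9) + (J+C)(11) = 20
Step 3: Merge A(13) + I(19) = 32
Step 4: Merge (G+(J+C))(20) + (A+I)(32) = 52
Read each symbol's code off the tree from the root (left child = 0, right child = 1).

Codes:
  G: 00 (length 2)
  I: 11 (length 2)
  A: 10 (length 2)
  J: 010 (length 3)
  C: 011 (length 3)
Average code length: 115/52 = 2.2115 bits/symbol


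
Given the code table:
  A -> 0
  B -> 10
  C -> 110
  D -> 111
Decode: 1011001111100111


Decoding:
10 -> B
110 -> C
0 -> A
111 -> D
110 -> C
0 -> A
111 -> D


Result: BCADCAD


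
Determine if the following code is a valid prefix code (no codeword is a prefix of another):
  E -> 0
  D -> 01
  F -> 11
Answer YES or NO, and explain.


Checking each pair (does one codeword prefix another?):
  E='0' vs D='01': prefix -- VIOLATION

NO -- this is NOT a valid prefix code. E (0) is a prefix of D (01).


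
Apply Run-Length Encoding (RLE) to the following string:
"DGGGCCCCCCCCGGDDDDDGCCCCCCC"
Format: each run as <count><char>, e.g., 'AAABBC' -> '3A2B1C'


Scanning runs left to right:
  i=0: run of 'D' x 1 -> '1D'
  i=1: run of 'G' x 3 -> '3G'
  i=4: run of 'C' x 8 -> '8C'
  i=12: run of 'G' x 2 -> '2G'
  i=14: run of 'D' x 5 -> '5D'
  i=19: run of 'G' x 1 -> '1G'
  i=20: run of 'C' x 7 -> '7C'

RLE = 1D3G8C2G5D1G7C


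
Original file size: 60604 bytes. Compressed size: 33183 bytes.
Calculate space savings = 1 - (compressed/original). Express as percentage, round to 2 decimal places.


ratio = compressed/original = 33183/60604 = 0.547538
savings = 1 - ratio = 1 - 0.547538 = 0.452462
as a percentage: 0.452462 * 100 = 45.25%

Space savings = 1 - 33183/60604 = 45.25%


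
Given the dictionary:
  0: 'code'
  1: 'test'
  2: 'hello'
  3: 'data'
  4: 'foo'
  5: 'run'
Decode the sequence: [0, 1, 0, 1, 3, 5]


Look up each index in the dictionary:
  0 -> 'code'
  1 -> 'test'
  0 -> 'code'
  1 -> 'test'
  3 -> 'data'
  5 -> 'run'

Decoded: "code test code test data run"


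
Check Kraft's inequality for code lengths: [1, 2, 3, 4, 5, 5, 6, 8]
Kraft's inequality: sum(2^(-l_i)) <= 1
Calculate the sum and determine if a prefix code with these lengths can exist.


Sum = 2^(-1) + 2^(-2) + 2^(-3) + 2^(-4) + 2^(-5) + 2^(-5) + 2^(-6) + 2^(-8)
    = 0.5 + 0.25 + 0.125 + 0.0625 + 0.03125 + 0.03125 + 0.015625 + 0.00390625
    = 261/256 = 1.01953125
Since 1.01953125 > 1, Kraft's inequality is NOT satisfied.
A prefix code with these lengths CANNOT exist.

Kraft sum = 1.01953125. Not satisfied.


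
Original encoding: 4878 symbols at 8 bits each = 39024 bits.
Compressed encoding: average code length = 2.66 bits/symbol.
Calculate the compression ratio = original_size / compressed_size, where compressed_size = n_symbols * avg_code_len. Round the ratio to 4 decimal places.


original_size = n_symbols * orig_bits = 4878 * 8 = 39024 bits
compressed_size = n_symbols * avg_code_len = 4878 * 2.66 = 12975.48 bits
ratio = original_size / compressed_size = 39024 / 12975.48 = 3.0075

Compression ratio = 3.0075


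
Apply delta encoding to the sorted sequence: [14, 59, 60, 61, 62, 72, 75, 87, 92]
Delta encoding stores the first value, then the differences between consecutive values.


First value: 14
Deltas:
  59 - 14 = 45
  60 - 59 = 1
  61 - 60 = 1
  62 - 61 = 1
  72 - 62 = 10
  75 - 72 = 3
  87 - 75 = 12
  92 - 87 = 5


Delta encoded: [14, 45, 1, 1, 1, 10, 3, 12, 5]


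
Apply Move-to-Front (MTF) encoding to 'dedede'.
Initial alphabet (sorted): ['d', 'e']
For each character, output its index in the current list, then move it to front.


MTF encoding:
'd': index 0 in ['d', 'e'] -> ['d', 'e']
'e': index 1 in ['d', 'e'] -> ['e', 'd']
'd': index 1 in ['e', 'd'] -> ['d', 'e']
'e': index 1 in ['d', 'e'] -> ['e', 'd']
'd': index 1 in ['e', 'd'] -> ['d', 'e']
'e': index 1 in ['d', 'e'] -> ['e', 'd']


Output: [0, 1, 1, 1, 1, 1]


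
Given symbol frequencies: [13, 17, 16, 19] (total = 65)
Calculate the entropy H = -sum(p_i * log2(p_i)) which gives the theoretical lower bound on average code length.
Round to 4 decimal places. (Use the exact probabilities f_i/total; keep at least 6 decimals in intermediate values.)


Per-symbol terms -p_i * log2(p_i) with p_i = f_i/65:
  p = 13/65 = 0.200000: log2(p) = -2.321928, -p*log2(p) = 0.464386
  p = 17/65 = 0.261538: log2(p) = -1.934905, -p*log2(p) = 0.506052
  p = 16/65 = 0.246154: log2(p) = -2.022368, -p*log2(p) = 0.497814
  p = 19/65 = 0.292308: log2(p) = -1.774440, -p*log2(p) = 0.518683
H = 0.464386 + 0.506052 + 0.497814 + 0.518683 = 1.986935

H = 1.9869 bits/symbol


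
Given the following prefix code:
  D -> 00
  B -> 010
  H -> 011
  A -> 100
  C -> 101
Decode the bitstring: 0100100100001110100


Decoding step by step:
Bits 010 -> B
Bits 010 -> B
Bits 010 -> B
Bits 00 -> D
Bits 011 -> H
Bits 101 -> C
Bits 00 -> D


Decoded message: BBBDHCD


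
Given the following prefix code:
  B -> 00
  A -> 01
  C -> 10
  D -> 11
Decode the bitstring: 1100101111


Decoding step by step:
Bits 11 -> D
Bits 00 -> B
Bits 10 -> C
Bits 11 -> D
Bits 11 -> D


Decoded message: DBCDD


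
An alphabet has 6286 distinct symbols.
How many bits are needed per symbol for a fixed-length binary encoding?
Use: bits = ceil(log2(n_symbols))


log2(6286) = 12.6179
Bracket: 2^12 = 4096 < 6286 <= 2^13 = 8192
So ceil(log2(6286)) = 13

bits = ceil(log2(6286)) = ceil(12.6179) = 13 bits


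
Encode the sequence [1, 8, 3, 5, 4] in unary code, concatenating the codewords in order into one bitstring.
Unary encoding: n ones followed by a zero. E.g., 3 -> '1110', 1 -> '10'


Encode each number as n ones followed by a terminating 0:
  1 -> 10 (2 bits)
  8 -> 111111110 (9 bits)
  3 -> 1110 (4 bits)
  5 -> 111110 (6 bits)
  4 -> 11110 (5 bits)
Total length = 2 + 9 + 4 + 6 + 5 = 26 bits.

Unary([1, 8, 3, 5, 4]) = 10111111110111011111011110 (26 bits)


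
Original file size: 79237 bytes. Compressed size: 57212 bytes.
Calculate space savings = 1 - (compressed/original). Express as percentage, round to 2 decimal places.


ratio = compressed/original = 57212/79237 = 0.722036
savings = 1 - ratio = 1 - 0.722036 = 0.277964
as a percentage: 0.277964 * 100 = 27.8%

Space savings = 1 - 57212/79237 = 27.8%


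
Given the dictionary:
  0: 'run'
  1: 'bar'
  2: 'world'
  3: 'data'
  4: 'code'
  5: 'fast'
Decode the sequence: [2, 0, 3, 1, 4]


Look up each index in the dictionary:
  2 -> 'world'
  0 -> 'run'
  3 -> 'data'
  1 -> 'bar'
  4 -> 'code'

Decoded: "world run data bar code"


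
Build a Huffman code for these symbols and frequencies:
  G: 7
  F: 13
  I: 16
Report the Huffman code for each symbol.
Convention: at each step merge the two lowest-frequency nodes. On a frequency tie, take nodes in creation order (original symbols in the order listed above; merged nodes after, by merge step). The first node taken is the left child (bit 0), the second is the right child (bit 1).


Huffman tree construction:
Step 1: Merge G(7) + F(13) = 20
Step 2: Merge I(16) + (G+F)(20) = 36
Read each symbol's code off the tree from the root (left child = 0, right child = 1).

Codes:
  G: 10 (length 2)
  F: 11 (length 2)
  I: 0 (length 1)
Average code length: 56/36 = 1.5556 bits/symbol


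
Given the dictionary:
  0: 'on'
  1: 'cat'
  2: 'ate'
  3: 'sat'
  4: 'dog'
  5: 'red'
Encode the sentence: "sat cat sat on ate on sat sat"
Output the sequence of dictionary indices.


Look up each word in the dictionary:
  'sat' -> 3
  'cat' -> 1
  'sat' -> 3
  'on' -> 0
  'ate' -> 2
  'on' -> 0
  'sat' -> 3
  'sat' -> 3

Encoded: [3, 1, 3, 0, 2, 0, 3, 3]


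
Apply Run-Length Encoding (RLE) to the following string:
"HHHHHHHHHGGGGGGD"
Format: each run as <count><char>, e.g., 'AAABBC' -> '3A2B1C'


Scanning runs left to right:
  i=0: run of 'H' x 9 -> '9H'
  i=9: run of 'G' x 6 -> '6G'
  i=15: run of 'D' x 1 -> '1D'

RLE = 9H6G1D


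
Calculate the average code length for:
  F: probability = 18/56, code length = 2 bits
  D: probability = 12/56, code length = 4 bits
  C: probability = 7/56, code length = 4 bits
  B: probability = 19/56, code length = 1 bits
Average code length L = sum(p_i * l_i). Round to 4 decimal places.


Weighted contributions p_i * l_i:
  F: (18/56) * 2 = 36/56
  D: (12/56) * 4 = 48/56
  C: (7/56) * 4 = 28/56
  B: (19/56) * 1 = 19/56
Sum = (36 + 48 + 28 + 19)/56 = 131/56

L = 131/56 = 2.3393 bits/symbol


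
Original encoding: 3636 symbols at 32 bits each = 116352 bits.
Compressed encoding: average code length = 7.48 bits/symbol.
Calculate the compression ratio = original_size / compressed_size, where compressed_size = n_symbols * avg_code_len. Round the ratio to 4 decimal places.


original_size = n_symbols * orig_bits = 3636 * 32 = 116352 bits
compressed_size = n_symbols * avg_code_len = 3636 * 7.48 = 27197.28 bits
ratio = original_size / compressed_size = 116352 / 27197.28 = 4.2781

Compression ratio = 4.2781


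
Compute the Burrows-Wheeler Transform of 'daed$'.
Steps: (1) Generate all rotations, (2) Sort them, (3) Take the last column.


Rotations (sorted):
  0: $daed -> last char: d
  1: aed$d -> last char: d
  2: d$dae -> last char: e
  3: daed$ -> last char: $
  4: ed$da -> last char: a


BWT = dde$a


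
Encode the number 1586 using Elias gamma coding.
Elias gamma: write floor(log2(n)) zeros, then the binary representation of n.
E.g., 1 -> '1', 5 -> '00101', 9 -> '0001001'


num_bits = floor(log2(1586)) + 1 = 11
leading_zeros = num_bits - 1 = 10
binary(1586) = 11000110010

Elias gamma(1586) = '0000000000' + '11000110010' = 000000000011000110010 (21 bits)


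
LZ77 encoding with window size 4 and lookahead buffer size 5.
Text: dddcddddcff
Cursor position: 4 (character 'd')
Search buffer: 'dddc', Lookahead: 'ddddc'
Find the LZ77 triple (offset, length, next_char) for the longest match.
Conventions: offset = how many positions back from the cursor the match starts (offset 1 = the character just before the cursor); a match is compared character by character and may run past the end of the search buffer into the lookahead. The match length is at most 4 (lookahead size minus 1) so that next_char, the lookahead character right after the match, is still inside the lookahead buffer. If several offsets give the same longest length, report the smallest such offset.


Try each offset into the search buffer:
  offset=1 (pos 3, char 'c'): match length 0
  offset=2 (pos 2, char 'd'): match length 1
  offset=3 (pos 1, char 'd'): match length 2
  offset=4 (pos 0, char 'd'): match length 3
Longest match has length 3 at offset 4.
next_char = character at position 4 + 3 = 7 -> 'd'

Best match: offset=4, length=3 (matching 'ddd' starting at position 0)
LZ77 triple: (4, 3, 'd')


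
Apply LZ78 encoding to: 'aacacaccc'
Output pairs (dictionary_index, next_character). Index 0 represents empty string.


LZ78 encoding steps:
Dictionary: {0: ''}
Step 1: w='' (idx 0), next='a' -> output (0, 'a'), add 'a' as idx 1
Step 2: w='a' (idx 1), next='c' -> output (1, 'c'), add 'ac' as idx 2
Step 3: w='ac' (idx 2), next='a' -> output (2, 'a'), add 'aca' as idx 3
Step 4: w='' (idx 0), next='c' -> output (0, 'c'), add 'c' as idx 4
Step 5: w='c' (idx 4), next='c' -> output (4, 'c'), add 'cc' as idx 5


Encoded: [(0, 'a'), (1, 'c'), (2, 'a'), (0, 'c'), (4, 'c')]


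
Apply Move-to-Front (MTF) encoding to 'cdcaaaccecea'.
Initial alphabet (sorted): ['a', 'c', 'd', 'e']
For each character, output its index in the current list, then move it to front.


MTF encoding:
'c': index 1 in ['a', 'c', 'd', 'e'] -> ['c', 'a', 'd', 'e']
'd': index 2 in ['c', 'a', 'd', 'e'] -> ['d', 'c', 'a', 'e']
'c': index 1 in ['d', 'c', 'a', 'e'] -> ['c', 'd', 'a', 'e']
'a': index 2 in ['c', 'd', 'a', 'e'] -> ['a', 'c', 'd', 'e']
'a': index 0 in ['a', 'c', 'd', 'e'] -> ['a', 'c', 'd', 'e']
'a': index 0 in ['a', 'c', 'd', 'e'] -> ['a', 'c', 'd', 'e']
'c': index 1 in ['a', 'c', 'd', 'e'] -> ['c', 'a', 'd', 'e']
'c': index 0 in ['c', 'a', 'd', 'e'] -> ['c', 'a', 'd', 'e']
'e': index 3 in ['c', 'a', 'd', 'e'] -> ['e', 'c', 'a', 'd']
'c': index 1 in ['e', 'c', 'a', 'd'] -> ['c', 'e', 'a', 'd']
'e': index 1 in ['c', 'e', 'a', 'd'] -> ['e', 'c', 'a', 'd']
'a': index 2 in ['e', 'c', 'a', 'd'] -> ['a', 'e', 'c', 'd']


Output: [1, 2, 1, 2, 0, 0, 1, 0, 3, 1, 1, 2]


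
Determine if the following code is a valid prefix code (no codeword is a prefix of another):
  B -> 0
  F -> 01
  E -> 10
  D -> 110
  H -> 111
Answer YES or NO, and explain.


Checking each pair (does one codeword prefix another?):
  B='0' vs F='01': prefix -- VIOLATION

NO -- this is NOT a valid prefix code. B (0) is a prefix of F (01).


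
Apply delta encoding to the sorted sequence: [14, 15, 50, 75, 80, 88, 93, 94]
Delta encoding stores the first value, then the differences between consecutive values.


First value: 14
Deltas:
  15 - 14 = 1
  50 - 15 = 35
  75 - 50 = 25
  80 - 75 = 5
  88 - 80 = 8
  93 - 88 = 5
  94 - 93 = 1


Delta encoded: [14, 1, 35, 25, 5, 8, 5, 1]


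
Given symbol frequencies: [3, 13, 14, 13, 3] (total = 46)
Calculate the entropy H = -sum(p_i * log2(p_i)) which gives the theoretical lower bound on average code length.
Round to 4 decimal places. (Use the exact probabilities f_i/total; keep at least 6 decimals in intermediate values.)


Per-symbol terms -p_i * log2(p_i) with p_i = f_i/46:
  p = 3/46 = 0.065217: log2(p) = -3.938599, -p*log2(p) = 0.256865
  p = 13/46 = 0.282609: log2(p) = -1.823122, -p*log2(p) = 0.515230
  p = 14/46 = 0.304348: log2(p) = -1.716207, -p*log2(p) = 0.522324
  p = 13/46 = 0.282609: log2(p) = -1.823122, -p*log2(p) = 0.515230
  p = 3/46 = 0.065217: log2(p) = -3.938599, -p*log2(p) = 0.256865
H = 0.256865 + 0.515230 + 0.522324 + 0.515230 + 0.256865 = 2.066514

H = 2.0665 bits/symbol


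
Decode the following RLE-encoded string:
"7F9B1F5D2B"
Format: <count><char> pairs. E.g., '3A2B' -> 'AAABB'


Expanding each <count><char> pair:
  7F -> 'FFFFFFF'
  9B -> 'BBBBBBBBB'
  1F -> 'F'
  5D -> 'DDDDD'
  2B -> 'BB'

Decoded = FFFFFFFBBBBBBBBBFDDDDDBB


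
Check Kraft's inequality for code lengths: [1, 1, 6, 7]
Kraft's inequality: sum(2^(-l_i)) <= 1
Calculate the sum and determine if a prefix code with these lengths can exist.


Sum = 2^(-1) + 2^(-1) + 2^(-6) + 2^(-7)
    = 0.5 + 0.5 + 0.015625 + 0.0078125
    = 131/128 = 1.0234375
Since 1.0234375 > 1, Kraft's inequality is NOT satisfied.
A prefix code with these lengths CANNOT exist.

Kraft sum = 1.0234375. Not satisfied.


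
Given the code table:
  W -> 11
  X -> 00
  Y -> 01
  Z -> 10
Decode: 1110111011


Decoding:
11 -> W
10 -> Z
11 -> W
10 -> Z
11 -> W


Result: WZWZW


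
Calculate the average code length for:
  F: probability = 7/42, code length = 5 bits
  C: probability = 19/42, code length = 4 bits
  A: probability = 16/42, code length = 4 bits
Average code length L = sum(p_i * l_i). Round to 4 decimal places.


Weighted contributions p_i * l_i:
  F: (7/42) * 5 = 35/42
  C: (19/42) * 4 = 76/42
  A: (16/42) * 4 = 64/42
Sum = (35 + 76 + 64)/42 = 175/42

L = 175/42 = 4.1667 bits/symbol


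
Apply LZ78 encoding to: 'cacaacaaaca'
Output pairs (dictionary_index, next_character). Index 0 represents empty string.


LZ78 encoding steps:
Dictionary: {0: ''}
Step 1: w='' (idx 0), next='c' -> output (0, 'c'), add 'c' as idx 1
Step 2: w='' (idx 0), next='a' -> output (0, 'a'), add 'a' as idx 2
Step 3: w='c' (idx 1), next='a' -> output (1, 'a'), add 'ca' as idx 3
Step 4: w='a' (idx 2), next='c' -> output (2, 'c'), add 'ac' as idx 4
Step 5: w='a' (idx 2), next='a' -> output (2, 'a'), add 'aa' as idx 5
Step 6: w='ac' (idx 4), next='a' -> output (4, 'a'), add 'aca' as idx 6


Encoded: [(0, 'c'), (0, 'a'), (1, 'a'), (2, 'c'), (2, 'a'), (4, 'a')]


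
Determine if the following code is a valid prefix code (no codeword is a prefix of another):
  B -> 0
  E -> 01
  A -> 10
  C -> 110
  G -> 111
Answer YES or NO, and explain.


Checking each pair (does one codeword prefix another?):
  B='0' vs E='01': prefix -- VIOLATION

NO -- this is NOT a valid prefix code. B (0) is a prefix of E (01).


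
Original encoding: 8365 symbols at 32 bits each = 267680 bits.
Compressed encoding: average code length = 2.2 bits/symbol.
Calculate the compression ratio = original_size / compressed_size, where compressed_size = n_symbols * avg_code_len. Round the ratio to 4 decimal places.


original_size = n_symbols * orig_bits = 8365 * 32 = 267680 bits
compressed_size = n_symbols * avg_code_len = 8365 * 2.2 = 18403.0 bits
ratio = original_size / compressed_size = 267680 / 18403.0 = 14.5455

Compression ratio = 14.5455


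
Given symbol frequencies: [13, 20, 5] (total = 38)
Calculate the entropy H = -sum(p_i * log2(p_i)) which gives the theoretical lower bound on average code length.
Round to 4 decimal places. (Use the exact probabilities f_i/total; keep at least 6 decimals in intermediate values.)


Per-symbol terms -p_i * log2(p_i) with p_i = f_i/38:
  p = 13/38 = 0.342105: log2(p) = -1.547488, -p*log2(p) = 0.529404
  p = 20/38 = 0.526316: log2(p) = -0.925999, -p*log2(p) = 0.487368
  p = 5/38 = 0.131579: log2(p) = -2.925999, -p*log2(p) = 0.385000
H = 0.529404 + 0.487368 + 0.385000 = 1.401772

H = 1.4018 bits/symbol


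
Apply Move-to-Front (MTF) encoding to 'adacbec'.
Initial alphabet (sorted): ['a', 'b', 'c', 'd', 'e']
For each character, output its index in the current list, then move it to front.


MTF encoding:
'a': index 0 in ['a', 'b', 'c', 'd', 'e'] -> ['a', 'b', 'c', 'd', 'e']
'd': index 3 in ['a', 'b', 'c', 'd', 'e'] -> ['d', 'a', 'b', 'c', 'e']
'a': index 1 in ['d', 'a', 'b', 'c', 'e'] -> ['a', 'd', 'b', 'c', 'e']
'c': index 3 in ['a', 'd', 'b', 'c', 'e'] -> ['c', 'a', 'd', 'b', 'e']
'b': index 3 in ['c', 'a', 'd', 'b', 'e'] -> ['b', 'c', 'a', 'd', 'e']
'e': index 4 in ['b', 'c', 'a', 'd', 'e'] -> ['e', 'b', 'c', 'a', 'd']
'c': index 2 in ['e', 'b', 'c', 'a', 'd'] -> ['c', 'e', 'b', 'a', 'd']


Output: [0, 3, 1, 3, 3, 4, 2]


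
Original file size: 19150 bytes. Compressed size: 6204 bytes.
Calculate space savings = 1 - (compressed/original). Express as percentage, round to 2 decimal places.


ratio = compressed/original = 6204/19150 = 0.323969
savings = 1 - ratio = 1 - 0.323969 = 0.676031
as a percentage: 0.676031 * 100 = 67.6%

Space savings = 1 - 6204/19150 = 67.6%


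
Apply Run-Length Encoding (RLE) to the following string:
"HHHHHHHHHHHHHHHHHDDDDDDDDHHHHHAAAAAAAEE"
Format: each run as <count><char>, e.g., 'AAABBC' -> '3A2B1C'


Scanning runs left to right:
  i=0: run of 'H' x 17 -> '17H'
  i=17: run of 'D' x 8 -> '8D'
  i=25: run of 'H' x 5 -> '5H'
  i=30: run of 'A' x 7 -> '7A'
  i=37: run of 'E' x 2 -> '2E'

RLE = 17H8D5H7A2E
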